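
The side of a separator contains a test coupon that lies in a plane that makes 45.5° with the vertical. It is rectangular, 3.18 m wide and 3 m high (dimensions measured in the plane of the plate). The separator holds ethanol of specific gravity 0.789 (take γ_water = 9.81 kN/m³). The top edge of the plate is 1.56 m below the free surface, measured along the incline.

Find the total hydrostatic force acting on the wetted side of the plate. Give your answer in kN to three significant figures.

γ = 0.789 × 9.81 = 7.74009 kN/m³.
The plate makes 45.5° with the vertical, i.e. θ = 90° − 45.5° = 44.5° to the horizontal. Measuring y along the incline from the free-surface line, vertical depth h = y·sinθ with sinθ = 0.700909.
The centroid lies 3/2 = 1.5 m below the top edge, so y_c = 1.56 + 1.5 = 3.06 m and h_c = 3.06 × 0.700909 = 2.14478 m.
A = 3.18 × 3 = 9.54 m².
Resultant F = γ·h_c·A = 7.74009 × 2.14478 × 9.54 = 158.372 kN.

F ≈ 158 kN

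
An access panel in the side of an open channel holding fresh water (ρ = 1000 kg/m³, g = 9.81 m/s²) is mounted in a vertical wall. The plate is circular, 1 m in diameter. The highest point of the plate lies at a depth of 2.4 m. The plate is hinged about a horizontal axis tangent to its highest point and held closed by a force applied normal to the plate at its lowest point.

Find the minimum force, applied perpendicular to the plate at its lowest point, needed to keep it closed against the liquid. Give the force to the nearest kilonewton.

γ = ρg = 1000 × 9.81 = 9810 N/m³ = 9.81 kN/m³.
The centroid is at the centre, 0.5 m below the top of the plate, so the centroid depth is h_c = 2.4 + 0.5 = 2.9 m.
A = π(0.5)² = 0.785398 m².
Resultant F = γ·h_c·A = 9.81 × 2.9 × 0.785398 = 22.3438 kN.
I_c = πr⁴/4 = π × 0.5⁴/4 = 0.0490874 m⁴.
Centre of pressure: y_p = y_c + I_c/(y_c·A) = 2.9 + 0.0490874/(2.9 × 0.785398) = 2.9 + 0.0215517 = 2.92155 m along the plane.
The resultant acts 0.5 + 0.0215517 = 0.521552 m (along the plate) below the hinge at the top edge, so the moment about the hinge is M = F × 0.521552 = 22.3438 × 0.521552 = 11.6535 kN·m.
A normal force at the bottom, 1 m from the hinge, must supply this moment: P = 11.6535/1 = 11.6535 kN.

P ≈ 12 kN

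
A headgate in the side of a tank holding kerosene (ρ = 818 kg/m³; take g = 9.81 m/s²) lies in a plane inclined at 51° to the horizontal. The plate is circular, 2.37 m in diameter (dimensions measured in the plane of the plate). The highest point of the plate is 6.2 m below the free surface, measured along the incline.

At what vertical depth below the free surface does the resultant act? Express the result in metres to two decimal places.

h_p = 5.78 m

γ = ρg = 818 × 9.81 / 1000 = 8.02458 kN/m³.
Let θ = 51° be the plate's angle to the horizontal; measure y along the incline from where the plane meets the free surface. Vertical depth h = y·sinθ with sinθ = 0.777146.
The centroid is at the centre, 1.185 m below the top of the plate, so y_c = 6.2 + 1.185 = 7.385 m and h_c = 7.385 × 0.777146 = 5.73922 m.
A = π(1.185)² = 4.4115 m².
Resultant F = γ·h_c·A = 8.02458 × 5.73922 × 4.4115 = 203.171 kN.
I_c = πr⁴/4 = π × 1.185⁴/4 = 1.54869 m⁴.
Centre of pressure: y_p = y_c + I_c/(y_c·A) = 7.385 + 1.54869/(7.385 × 4.4115) = 7.385 + 0.0475366 = 7.43254 m along the plane.
Vertically, h_p = y_p·sinθ = 7.43254 × 0.777146 = 5.77617 m.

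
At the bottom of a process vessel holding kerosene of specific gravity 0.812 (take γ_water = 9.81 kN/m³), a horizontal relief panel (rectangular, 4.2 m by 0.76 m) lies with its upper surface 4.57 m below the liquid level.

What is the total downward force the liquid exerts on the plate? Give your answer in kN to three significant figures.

γ = 0.812 × 9.81 = 7.96572 kN/m³.
The plate is horizontal, so pressure is uniform at p = γ·h = 7.96572 × 4.57 = 36.4033 kN/m².
A = 4.2 × 0.76 = 3.192 m².
F = p·A = 36.4033 × 3.192 = 116.199 kN.

F ≈ 116 kN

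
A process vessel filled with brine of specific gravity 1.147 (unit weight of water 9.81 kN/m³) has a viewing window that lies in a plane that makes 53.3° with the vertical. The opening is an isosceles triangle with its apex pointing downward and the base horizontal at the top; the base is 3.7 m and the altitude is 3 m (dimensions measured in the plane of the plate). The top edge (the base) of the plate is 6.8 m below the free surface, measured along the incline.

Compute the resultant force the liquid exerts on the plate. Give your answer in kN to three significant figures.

F ≈ 291 kN

γ = 1.147 × 9.81 = 11.25207 kN/m³.
The plate makes 53.3° with the vertical, i.e. θ = 90° − 53.3° = 36.7° to the horizontal. Measuring y along the incline from the free-surface line, vertical depth h = y·sinθ with sinθ = 0.597625.
With the apex down, the centroid sits h/3 = 3/3 = 1 m below the base (the top edge), so y_c = 6.8 + 1 = 7.8 m and h_c = 7.8 × 0.597625 = 4.66147 m.
A = ½ × 3.7 × 3 = 5.55 m².
Resultant F = γ·h_c·A = 11.25207 × 4.66147 × 5.55 = 291.104 kN.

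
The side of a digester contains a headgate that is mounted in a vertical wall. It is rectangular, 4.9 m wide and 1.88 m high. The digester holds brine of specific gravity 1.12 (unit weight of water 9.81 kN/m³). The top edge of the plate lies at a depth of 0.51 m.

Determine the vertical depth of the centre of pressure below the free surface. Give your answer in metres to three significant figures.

γ = 1.12 × 9.81 = 10.9872 kN/m³.
The centroid lies 1.88/2 = 0.94 m below the top edge, so the centroid depth is h_c = 0.51 + 0.94 = 1.45 m.
A = 4.9 × 1.88 = 9.212 m².
Resultant F = γ·h_c·A = 10.9872 × 1.45 × 9.212 = 146.76 kN.
I_c = b·h³/12 = 4.9 × 1.88³/12 = 2.71324 m⁴.
Centre of pressure: y_p = y_c + I_c/(y_c·A) = 1.45 + 2.71324/(1.45 × 9.212) = 1.45 + 0.203126 = 1.65313 m along the plane.

h_p = 1.65 m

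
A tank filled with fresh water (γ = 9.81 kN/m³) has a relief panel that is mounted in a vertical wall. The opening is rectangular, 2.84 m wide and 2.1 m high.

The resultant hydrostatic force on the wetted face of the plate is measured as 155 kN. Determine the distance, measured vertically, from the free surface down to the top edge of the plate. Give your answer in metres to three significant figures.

d_top ≈ 1.60 m

γ = 9.81 kN/m³.
A = 2.84 × 2.1 = 5.964 m².
From F = γ·h_c·A, the centroid depth is h_c = 155/(9.81 × 5.964) = 2.64926 m.
The centroid lies 2.1/2 = 1.05 m below the top edge, so the top edge sits at h_top = 2.64926 − 1.05 = 1.59926 m below the surface.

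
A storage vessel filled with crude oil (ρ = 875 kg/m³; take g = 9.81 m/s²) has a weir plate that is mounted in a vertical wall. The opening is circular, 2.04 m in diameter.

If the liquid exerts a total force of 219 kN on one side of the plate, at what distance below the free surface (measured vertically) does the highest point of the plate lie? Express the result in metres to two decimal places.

γ = ρg = 875 × 9.81 / 1000 = 8.58375 kN/m³.
A = π(1.02)² = 3.26851 m².
From F = γ·h_c·A, the centroid depth is h_c = 219/(8.58375 × 3.26851) = 7.8058 m.
The centroid is at the centre, 1.02 m below the top of the plate, so the highest point sits at h_top = 7.8058 − 1.02 = 6.7858 m below the surface.

d_top ≈ 6.79 m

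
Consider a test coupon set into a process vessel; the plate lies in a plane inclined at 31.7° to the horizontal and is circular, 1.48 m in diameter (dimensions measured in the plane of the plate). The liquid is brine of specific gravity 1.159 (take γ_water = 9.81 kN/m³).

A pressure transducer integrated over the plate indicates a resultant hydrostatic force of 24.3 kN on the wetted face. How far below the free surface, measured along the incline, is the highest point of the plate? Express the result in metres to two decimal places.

y_top ≈ 1.62 m

γ = 1.159 × 9.81 = 11.36979 kN/m³.
A = π(0.74)² = 1.72034 m².
From F = γ·h_c·A, the centroid depth is h_c = 24.3/(11.36979 × 1.72034) = 1.24234 m.
Let θ = 31.7° be the plate's angle to the horizontal; measure y along the incline from where the plane meets the free surface. Vertical depth h = y·sinθ with sinθ = 0.525472.
Along the incline, y_c = h_c/sinθ = 1.24234/0.525472 = 2.36424 m.
The centroid is at the centre, 0.74 m below the top of the plate, so the highest point sits at y_top = 2.36424 − 0.74 = 1.62424 m along the incline.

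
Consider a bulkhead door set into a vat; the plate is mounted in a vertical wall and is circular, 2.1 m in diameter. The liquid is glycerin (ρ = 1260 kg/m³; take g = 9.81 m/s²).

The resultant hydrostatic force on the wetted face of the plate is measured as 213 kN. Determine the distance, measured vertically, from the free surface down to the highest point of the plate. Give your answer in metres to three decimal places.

γ = ρg = 1260 × 9.81 / 1000 = 12.3606 kN/m³.
A = π(1.05)² = 3.46361 m².
From F = γ·h_c·A, the centroid depth is h_c = 213/(12.3606 × 3.46361) = 4.97521 m.
The centroid is at the centre, 1.05 m below the top of the plate, so the highest point sits at h_top = 4.97521 − 1.05 = 3.92521 m below the surface.

d_top ≈ 3.925 m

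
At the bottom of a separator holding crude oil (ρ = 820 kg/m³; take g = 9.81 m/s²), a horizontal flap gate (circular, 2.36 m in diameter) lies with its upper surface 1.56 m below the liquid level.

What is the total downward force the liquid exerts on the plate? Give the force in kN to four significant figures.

γ = ρg = 820 × 9.81 / 1000 = 8.0442 kN/m³.
The plate is horizontal, so pressure is uniform at p = γ·h = 8.0442 × 1.56 = 12.549 kN/m².
A = π(1.18)² = 4.37435 m².
F = p·A = 12.549 × 4.37435 = 54.8937 kN.

F ≈ 54.89 kN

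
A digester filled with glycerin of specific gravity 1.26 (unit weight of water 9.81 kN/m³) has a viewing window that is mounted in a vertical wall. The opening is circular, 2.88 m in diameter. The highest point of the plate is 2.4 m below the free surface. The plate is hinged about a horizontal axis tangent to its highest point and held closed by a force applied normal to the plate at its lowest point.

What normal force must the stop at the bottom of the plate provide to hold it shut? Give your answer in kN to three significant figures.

P ≈ 169 kN

γ = 1.26 × 9.81 = 12.3606 kN/m³.
The centroid is at the centre, 1.44 m below the top of the plate, so the centroid depth is h_c = 2.4 + 1.44 = 3.84 m.
A = π(1.44)² = 6.51441 m².
Resultant F = γ·h_c·A = 12.3606 × 3.84 × 6.51441 = 309.205 kN.
I_c = πr⁴/4 = π × 1.44⁴/4 = 3.37707 m⁴.
Centre of pressure: y_p = y_c + I_c/(y_c·A) = 3.84 + 3.37707/(3.84 × 6.51441) = 3.84 + 0.135 = 3.975 m along the plane.
The resultant acts 1.44 + 0.135 = 1.575 m (along the plate) below the hinge at the top edge, so the moment about the hinge is M = F × 1.575 = 309.205 × 1.575 = 486.998 kN·m.
A normal force at the bottom, 2.88 m from the hinge, must supply this moment: P = 486.998/2.88 = 169.097 kN.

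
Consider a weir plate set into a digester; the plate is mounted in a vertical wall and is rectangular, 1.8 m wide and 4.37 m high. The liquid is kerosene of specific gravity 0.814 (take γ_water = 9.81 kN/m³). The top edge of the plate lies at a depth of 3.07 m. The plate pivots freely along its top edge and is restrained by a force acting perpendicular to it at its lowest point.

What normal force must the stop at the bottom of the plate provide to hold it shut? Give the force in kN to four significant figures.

γ = 0.814 × 9.81 = 7.98534 kN/m³.
The centroid lies 4.37/2 = 2.185 m below the top edge, so the centroid depth is h_c = 3.07 + 2.185 = 5.255 m.
A = 1.8 × 4.37 = 7.866 m².
Resultant F = γ·h_c·A = 7.98534 × 5.255 × 7.866 = 330.081 kN.
I_c = b·h³/12 = 1.8 × 4.37³/12 = 12.518 m⁴.
Centre of pressure: y_p = y_c + I_c/(y_c·A) = 5.255 + 12.518/(5.255 × 7.866) = 5.255 + 0.302837 = 5.55784 m along the plane.
The resultant acts 2.185 + 0.302837 = 2.48784 m (along the plate) below the hinge at the top edge, so the moment about the hinge is M = F × 2.48784 = 330.081 × 2.48784 = 821.189 kN·m.
A normal force at the bottom, 4.37 m from the hinge, must supply this moment: P = 821.189/4.37 = 187.915 kN.

P ≈ 187.9 kN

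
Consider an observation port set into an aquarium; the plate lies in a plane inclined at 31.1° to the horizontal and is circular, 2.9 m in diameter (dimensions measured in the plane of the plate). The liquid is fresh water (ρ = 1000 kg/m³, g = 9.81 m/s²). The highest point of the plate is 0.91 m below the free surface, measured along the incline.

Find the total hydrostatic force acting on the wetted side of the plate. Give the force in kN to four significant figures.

F ≈ 78.99 kN

γ = ρg = 1000 × 9.81 = 9810 N/m³ = 9.81 kN/m³.
Let θ = 31.1° be the plate's angle to the horizontal; measure y along the incline from where the plane meets the free surface. Vertical depth h = y·sinθ with sinθ = 0.516533.
The centroid is at the centre, 1.45 m below the top of the plate, so y_c = 0.91 + 1.45 = 2.36 m and h_c = 2.36 × 0.516533 = 1.21902 m.
A = π(1.45)² = 6.6052 m².
Resultant F = γ·h_c·A = 9.81 × 1.21902 × 6.6052 = 78.9889 kN.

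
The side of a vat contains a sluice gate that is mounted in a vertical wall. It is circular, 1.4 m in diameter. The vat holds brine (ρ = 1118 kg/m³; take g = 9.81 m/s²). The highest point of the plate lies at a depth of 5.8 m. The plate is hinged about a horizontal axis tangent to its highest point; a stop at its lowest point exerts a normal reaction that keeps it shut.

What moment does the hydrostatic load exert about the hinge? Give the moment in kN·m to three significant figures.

γ = ρg = 1118 × 9.81 / 1000 = 10.96758 kN/m³.
The centroid is at the centre, 0.7 m below the top of the plate, so the centroid depth is h_c = 5.8 + 0.7 = 6.5 m.
A = π(0.7)² = 1.53938 m².
Resultant F = γ·h_c·A = 10.96758 × 6.5 × 1.53938 = 109.741 kN.
I_c = πr⁴/4 = π × 0.7⁴/4 = 0.188574 m⁴.
Centre of pressure: y_p = y_c + I_c/(y_c·A) = 6.5 + 0.188574/(6.5 × 1.53938) = 6.5 + 0.0188461 = 6.51885 m along the plane.
The resultant acts 0.7 + 0.0188461 = 0.718846 m (along the plate) below the hinge at the top edge, so the moment about the hinge is M = F × 0.718846 = 109.741 × 0.718846 = 78.8869 kN·m.

M ≈ 78.9 kN·m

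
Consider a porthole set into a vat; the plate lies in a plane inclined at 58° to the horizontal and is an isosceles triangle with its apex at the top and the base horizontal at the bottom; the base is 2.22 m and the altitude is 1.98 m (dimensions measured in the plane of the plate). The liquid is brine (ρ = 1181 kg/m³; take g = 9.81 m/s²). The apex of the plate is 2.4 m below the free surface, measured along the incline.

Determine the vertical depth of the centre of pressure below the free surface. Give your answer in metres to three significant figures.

γ = ρg = 1181 × 9.81 / 1000 = 11.58561 kN/m³.
Let θ = 58° be the plate's angle to the horizontal; measure y along the incline from where the plane meets the free surface. Vertical depth h = y·sinθ with sinθ = 0.848048.
With the apex up, the centroid sits 2h/3 = 2 × 1.98/3 = 1.32 m below the apex, so y_c = 2.4 + 1.32 = 3.72 m and h_c = 3.72 × 0.848048 = 3.15474 m.
A = ½ × 2.22 × 1.98 = 2.1978 m².
Resultant F = γ·h_c·A = 11.58561 × 3.15474 × 2.1978 = 80.3287 kN.
I_c = b·h³/36 = 2.22 × 1.98³/36 = 0.478681 m⁴.
Centre of pressure: y_p = y_c + I_c/(y_c·A) = 3.72 + 0.478681/(3.72 × 2.1978) = 3.72 + 0.0585484 = 3.77855 m along the plane.
Vertically, h_p = y_p·sinθ = 3.77855 × 0.848048 = 3.20439 m.

h_p = 3.20 m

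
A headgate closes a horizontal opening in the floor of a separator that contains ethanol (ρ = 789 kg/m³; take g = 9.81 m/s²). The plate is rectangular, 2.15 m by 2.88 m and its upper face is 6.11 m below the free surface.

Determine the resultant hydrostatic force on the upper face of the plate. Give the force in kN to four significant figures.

γ = ρg = 789 × 9.81 / 1000 = 7.74009 kN/m³.
The plate is horizontal, so pressure is uniform at p = γ·h = 7.74009 × 6.11 = 47.2919 kN/m².
A = 2.15 × 2.88 = 6.192 m².
F = p·A = 47.2919 × 6.192 = 292.831 kN.

F ≈ 292.8 kN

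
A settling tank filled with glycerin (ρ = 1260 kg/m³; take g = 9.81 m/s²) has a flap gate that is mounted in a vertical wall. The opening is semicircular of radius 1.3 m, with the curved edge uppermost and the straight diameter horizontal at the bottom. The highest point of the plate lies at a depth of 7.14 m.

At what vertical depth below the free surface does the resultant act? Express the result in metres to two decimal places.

h_p = 7.90 m

γ = ρg = 1260 × 9.81 / 1000 = 12.3606 kN/m³.
The centroid lies 4r/(3π) = 0.551737 m above the diameter, so r − 4r/(3π) = 1.3 − 0.551737 = 0.748263 m below the topmost point, so the centroid depth is h_c = 7.14 + 0.748263 = 7.88826 m.
A = πr²/2 = π × 1.3²/2 = 2.65465 m².
Resultant F = γ·h_c·A = 12.3606 × 7.88826 × 2.65465 = 258.838 kN.
I_c = (π/8 − 8/(9π))·r⁴ = 0.109757 × 1.3⁴ = 0.313477 m⁴.
Centre of pressure: y_p = y_c + I_c/(y_c·A) = 7.88826 + 0.313477/(7.88826 × 2.65465) = 7.88826 + 0.0149698 = 7.90323 m along the plane.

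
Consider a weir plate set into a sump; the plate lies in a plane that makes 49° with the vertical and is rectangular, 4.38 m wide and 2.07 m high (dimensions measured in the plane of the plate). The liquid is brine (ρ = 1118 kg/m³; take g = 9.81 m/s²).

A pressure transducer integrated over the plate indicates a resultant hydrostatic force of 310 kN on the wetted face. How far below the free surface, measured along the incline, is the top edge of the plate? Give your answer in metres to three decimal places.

γ = ρg = 1118 × 9.81 / 1000 = 10.96758 kN/m³.
A = 4.38 × 2.07 = 9.0666 m².
From F = γ·h_c·A, the centroid depth is h_c = 310/(10.96758 × 9.0666) = 3.1175 m.
The plate makes 49° with the vertical, i.e. θ = 90° − 49° = 41° to the horizontal. Measuring y along the incline from the free-surface line, vertical depth h = y·sinθ with sinθ = 0.656059.
Along the incline, y_c = h_c/sinθ = 3.1175/0.656059 = 4.75186 m.
The centroid lies 2.07/2 = 1.035 m below the top edge, so the top edge sits at y_top = 4.75186 − 1.035 = 3.71686 m along the incline.

y_top ≈ 3.717 m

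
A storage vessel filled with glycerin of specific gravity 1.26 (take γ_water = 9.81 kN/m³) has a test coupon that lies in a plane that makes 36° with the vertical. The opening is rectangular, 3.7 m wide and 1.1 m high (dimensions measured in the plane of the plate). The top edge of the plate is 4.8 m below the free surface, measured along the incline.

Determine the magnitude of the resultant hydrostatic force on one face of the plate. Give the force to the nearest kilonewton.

F ≈ 218 kN

γ = 1.26 × 9.81 = 12.3606 kN/m³.
The plate makes 36° with the vertical, i.e. θ = 90° − 36° = 54° to the horizontal. Measuring y along the incline from the free-surface line, vertical depth h = y·sinθ with sinθ = 0.809017.
The centroid lies 1.1/2 = 0.55 m below the top edge, so y_c = 4.8 + 0.55 = 5.35 m and h_c = 5.35 × 0.809017 = 4.32824 m.
A = 3.7 × 1.1 = 4.07 m².
Resultant F = γ·h_c·A = 12.3606 × 4.32824 × 4.07 = 217.744 kN.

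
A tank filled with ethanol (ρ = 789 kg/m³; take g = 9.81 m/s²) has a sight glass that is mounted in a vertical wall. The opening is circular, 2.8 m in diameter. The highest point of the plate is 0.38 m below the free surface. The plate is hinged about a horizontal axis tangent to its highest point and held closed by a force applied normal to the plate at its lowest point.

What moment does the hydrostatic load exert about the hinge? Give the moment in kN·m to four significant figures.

γ = ρg = 789 × 9.81 / 1000 = 7.74009 kN/m³.
The centroid is at the centre, 1.4 m below the top of the plate, so the centroid depth is h_c = 0.38 + 1.4 = 1.78 m.
A = π(1.4)² = 6.15752 m².
Resultant F = γ·h_c·A = 7.74009 × 1.78 × 6.15752 = 84.8344 kN.
I_c = πr⁴/4 = π × 1.4⁴/4 = 3.01719 m⁴.
Centre of pressure: y_p = y_c + I_c/(y_c·A) = 1.78 + 3.01719/(1.78 × 6.15752) = 1.78 + 0.275281 = 2.05528 m along the plane.
The resultant acts 1.4 + 0.275281 = 1.67528 m (along the plate) below the hinge at the top edge, so the moment about the hinge is M = F × 1.67528 = 84.8344 × 1.67528 = 142.121 kN·m.

M ≈ 142.1 kN·m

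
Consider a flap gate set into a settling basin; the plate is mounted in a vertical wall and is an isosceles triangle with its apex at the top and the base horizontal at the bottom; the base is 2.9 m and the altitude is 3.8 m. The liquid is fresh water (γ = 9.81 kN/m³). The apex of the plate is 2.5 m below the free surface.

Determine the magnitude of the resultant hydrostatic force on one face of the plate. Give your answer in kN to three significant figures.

F ≈ 272 kN

γ = 9.81 kN/m³.
With the apex up, the centroid sits 2h/3 = 2 × 3.8/3 = 2.53333 m below the apex, so the centroid depth is h_c = 2.5 + 2.53333 = 5.03333 m.
A = ½ × 2.9 × 3.8 = 5.51 m².
Resultant F = γ·h_c·A = 9.81 × 5.03333 × 5.51 = 272.067 kN.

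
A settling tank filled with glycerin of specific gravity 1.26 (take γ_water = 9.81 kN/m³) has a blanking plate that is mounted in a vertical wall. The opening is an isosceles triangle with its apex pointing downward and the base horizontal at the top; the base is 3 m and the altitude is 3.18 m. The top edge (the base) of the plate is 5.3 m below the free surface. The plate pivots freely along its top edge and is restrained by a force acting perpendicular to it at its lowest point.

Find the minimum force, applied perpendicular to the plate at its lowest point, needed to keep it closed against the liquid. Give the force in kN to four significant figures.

γ = 1.26 × 9.81 = 12.3606 kN/m³.
With the apex down, the centroid sits h/3 = 3.18/3 = 1.06 m below the base (the top edge), so the centroid depth is h_c = 5.3 + 1.06 = 6.36 m.
A = ½ × 3 × 3.18 = 4.77 m².
Resultant F = γ·h_c·A = 12.3606 × 6.36 × 4.77 = 374.986 kN.
I_c = b·h³/36 = 3 × 3.18³/36 = 2.67979 m⁴.
Centre of pressure: y_p = y_c + I_c/(y_c·A) = 6.36 + 2.67979/(6.36 × 4.77) = 6.36 + 0.0883335 = 6.44833 m along the plane.
The resultant acts 1.06 + 0.0883335 = 1.14833 m (along the plate) below the hinge at the top edge, so the moment about the hinge is M = F × 1.14833 = 374.986 × 1.14833 = 430.608 kN·m.
A normal force at the bottom, 3.18 m from the hinge, must supply this moment: P = 430.608/3.18 = 135.411 kN.

P ≈ 135.4 kN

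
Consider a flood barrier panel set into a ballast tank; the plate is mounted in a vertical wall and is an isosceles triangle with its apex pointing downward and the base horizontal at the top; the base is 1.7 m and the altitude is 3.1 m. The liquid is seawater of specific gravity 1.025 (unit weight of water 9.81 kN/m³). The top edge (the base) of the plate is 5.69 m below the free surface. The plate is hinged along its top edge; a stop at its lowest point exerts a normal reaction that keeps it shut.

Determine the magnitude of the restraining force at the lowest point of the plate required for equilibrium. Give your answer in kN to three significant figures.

γ = 1.025 × 9.81 = 10.05525 kN/m³.
With the apex down, the centroid sits h/3 = 3.1/3 = 1.03333 m below the base (the top edge), so the centroid depth is h_c = 5.69 + 1.03333 = 6.72333 m.
A = ½ × 1.7 × 3.1 = 2.635 m².
Resultant F = γ·h_c·A = 10.05525 × 6.72333 × 2.635 = 178.139 kN.
I_c = b·h³/36 = 1.7 × 3.1³/36 = 1.4068 m⁴.
Centre of pressure: y_p = y_c + I_c/(y_c·A) = 6.72333 + 1.4068/(6.72333 × 2.635) = 6.72333 + 0.0794086 = 6.80274 m along the plane.
The resultant acts 1.03333 + 0.0794086 = 1.11274 m (along the plate) below the hinge at the top edge, so the moment about the hinge is M = F × 1.11274 = 178.139 × 1.11274 = 198.222 kN·m.
A normal force at the bottom, 3.1 m from the hinge, must supply this moment: P = 198.222/3.1 = 63.9426 kN.

P ≈ 63.9 kN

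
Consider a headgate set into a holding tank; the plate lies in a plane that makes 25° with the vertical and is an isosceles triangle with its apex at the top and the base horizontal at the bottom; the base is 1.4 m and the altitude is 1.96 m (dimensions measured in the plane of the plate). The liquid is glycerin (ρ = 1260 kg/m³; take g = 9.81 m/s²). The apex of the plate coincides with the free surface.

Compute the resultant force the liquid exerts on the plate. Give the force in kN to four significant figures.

γ = ρg = 1260 × 9.81 / 1000 = 12.3606 kN/m³.
The plate makes 25° with the vertical, i.e. θ = 90° − 25° = 65° to the horizontal. Measuring y along the incline from the free-surface line, vertical depth h = y·sinθ with sinθ = 0.906308.
With the apex up, the centroid sits 2h/3 = 2 × 1.96/3 = 1.30667 m below the apex, so y_c = 1.30667 m and h_c = 1.30667 × 0.906308 = 1.18425 m.
A = ½ × 1.4 × 1.96 = 1.372 m².
Resultant F = γ·h_c·A = 12.3606 × 1.18425 × 1.372 = 20.0834 kN.

F ≈ 20.08 kN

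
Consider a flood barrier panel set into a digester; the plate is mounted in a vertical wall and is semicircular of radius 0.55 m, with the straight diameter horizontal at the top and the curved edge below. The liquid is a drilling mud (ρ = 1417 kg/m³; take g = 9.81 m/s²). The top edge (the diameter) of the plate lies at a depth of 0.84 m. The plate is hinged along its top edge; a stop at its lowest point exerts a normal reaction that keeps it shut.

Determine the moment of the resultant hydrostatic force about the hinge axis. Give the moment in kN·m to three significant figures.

γ = ρg = 1417 × 9.81 / 1000 = 13.90077 kN/m³.
The centroid of a semicircle lies 4r/(3π) = 0.233427 m from the diameter, here below the top edge, so the centroid depth is h_c = 0.84 + 0.233427 = 1.07343 m.
A = πr²/2 = π × 0.55²/2 = 0.475166 m².
Resultant F = γ·h_c·A = 13.90077 × 1.07343 × 0.475166 = 7.09019 kN.
I_c = (π/8 − 8/(9π))·r⁴ = 0.109757 × 0.55⁴ = 0.0100435 m⁴.
Centre of pressure: y_p = y_c + I_c/(y_c·A) = 1.07343 + 0.0100435/(1.07343 × 0.475166) = 1.07343 + 0.0196909 = 1.09312 m along the plane.
The resultant acts 0.233427 + 0.0196909 = 0.253118 m (along the plate) below the hinge at the top edge, so the moment about the hinge is M = F × 0.253118 = 7.09019 × 0.253118 = 1.79465 kN·m.

M ≈ 1.79 kN·m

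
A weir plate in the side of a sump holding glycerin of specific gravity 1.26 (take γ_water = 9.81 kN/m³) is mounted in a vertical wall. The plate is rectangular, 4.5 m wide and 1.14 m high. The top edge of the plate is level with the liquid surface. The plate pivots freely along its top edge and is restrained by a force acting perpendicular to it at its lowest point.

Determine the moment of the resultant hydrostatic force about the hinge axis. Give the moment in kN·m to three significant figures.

γ = 1.26 × 9.81 = 12.3606 kN/m³.
The centroid lies 1.14/2 = 0.57 m below the top edge, so the centroid depth is h_c = 0.57 m.
A = 4.5 × 1.14 = 5.13 m².
Resultant F = γ·h_c·A = 12.3606 × 0.57 × 5.13 = 36.1436 kN.
I_c = b·h³/12 = 4.5 × 1.14³/12 = 0.555579 m⁴.
Centre of pressure: y_p = y_c + I_c/(y_c·A) = 0.57 + 0.555579/(0.57 × 5.13) = 0.57 + 0.19 = 0.76 m along the plane.
The resultant acts 0.57 + 0.19 = 0.76 m (along the plate) below the hinge at the top edge, so the moment about the hinge is M = F × 0.76 = 36.1436 × 0.76 = 27.4691 kN·m.

M ≈ 27.5 kN·m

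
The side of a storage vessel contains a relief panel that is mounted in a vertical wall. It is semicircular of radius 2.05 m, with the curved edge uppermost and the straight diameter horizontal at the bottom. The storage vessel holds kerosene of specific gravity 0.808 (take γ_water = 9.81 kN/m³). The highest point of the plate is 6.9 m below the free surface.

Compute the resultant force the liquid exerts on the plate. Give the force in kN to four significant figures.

F ≈ 422.8 kN

γ = 0.808 × 9.81 = 7.92648 kN/m³.
The centroid lies 4r/(3π) = 0.870047 m above the diameter, so r − 4r/(3π) = 2.05 − 0.870047 = 1.17995 m below the topmost point, so the centroid depth is h_c = 6.9 + 1.17995 = 8.07995 m.
A = πr²/2 = π × 2.05²/2 = 6.60127 m².
Resultant F = γ·h_c·A = 7.92648 × 8.07995 × 6.60127 = 422.782 kN.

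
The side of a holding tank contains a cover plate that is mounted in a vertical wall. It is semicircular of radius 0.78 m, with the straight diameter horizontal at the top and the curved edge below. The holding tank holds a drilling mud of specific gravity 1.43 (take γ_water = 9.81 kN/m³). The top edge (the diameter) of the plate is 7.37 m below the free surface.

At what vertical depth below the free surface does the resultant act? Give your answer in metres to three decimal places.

h_p = 7.707 m

γ = 1.43 × 9.81 = 14.0283 kN/m³.
The centroid of a semicircle lies 4r/(3π) = 0.331042 m from the diameter, here below the top edge, so the centroid depth is h_c = 7.37 + 0.331042 = 7.70104 m.
A = πr²/2 = π × 0.78²/2 = 0.955672 m².
Resultant F = γ·h_c·A = 14.0283 × 7.70104 × 0.955672 = 103.244 kN.
I_c = (π/8 − 8/(9π))·r⁴ = 0.109757 × 0.78⁴ = 0.0406266 m⁴.
Centre of pressure: y_p = y_c + I_c/(y_c·A) = 7.70104 + 0.0406266/(7.70104 × 0.955672) = 7.70104 + 0.00552017 = 7.70656 m along the plane.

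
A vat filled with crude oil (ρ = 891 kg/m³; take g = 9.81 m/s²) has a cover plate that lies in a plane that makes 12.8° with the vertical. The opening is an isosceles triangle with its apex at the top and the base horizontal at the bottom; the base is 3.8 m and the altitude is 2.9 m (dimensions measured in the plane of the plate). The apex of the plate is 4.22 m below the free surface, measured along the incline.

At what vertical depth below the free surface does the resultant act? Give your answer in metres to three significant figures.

γ = ρg = 891 × 9.81 / 1000 = 8.74071 kN/m³.
The plate makes 12.8° with the vertical, i.e. θ = 90° − 12.8° = 77.2° to the horizontal. Measuring y along the incline from the free-surface line, vertical depth h = y·sinθ with sinθ = 0.975149.
With the apex up, the centroid sits 2h/3 = 2 × 2.9/3 = 1.93333 m below the apex, so y_c = 4.22 + 1.93333 = 6.15333 m and h_c = 6.15333 × 0.975149 = 6.00041 m.
A = ½ × 3.8 × 2.9 = 5.51 m².
Resultant F = γ·h_c·A = 8.74071 × 6.00041 × 5.51 = 288.988 kN.
I_c = b·h³/36 = 3.8 × 2.9³/36 = 2.57439 m⁴.
Centre of pressure: y_p = y_c + I_c/(y_c·A) = 6.15333 + 2.57439/(6.15333 × 5.51) = 6.15333 + 0.0759298 = 6.22926 m along the plane.
Vertically, h_p = y_p·sinθ = 6.22926 × 0.975149 = 6.07446 m.

h_p = 6.07 m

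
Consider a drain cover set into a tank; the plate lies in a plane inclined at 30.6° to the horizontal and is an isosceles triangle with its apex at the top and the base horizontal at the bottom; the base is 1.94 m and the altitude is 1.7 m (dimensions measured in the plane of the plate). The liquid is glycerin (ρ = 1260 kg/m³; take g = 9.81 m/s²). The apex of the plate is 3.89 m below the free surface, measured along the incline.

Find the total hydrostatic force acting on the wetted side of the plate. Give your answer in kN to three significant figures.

γ = ρg = 1260 × 9.81 / 1000 = 12.3606 kN/m³.
Let θ = 30.6° be the plate's angle to the horizontal; measure y along the incline from where the plane meets the free surface. Vertical depth h = y·sinθ with sinθ = 0.509041.
With the apex up, the centroid sits 2h/3 = 2 × 1.7/3 = 1.13333 m below the apex, so y_c = 3.89 + 1.13333 = 5.02333 m and h_c = 5.02333 × 0.509041 = 2.55708 m.
A = ½ × 1.94 × 1.7 = 1.649 m².
Resultant F = γ·h_c·A = 12.3606 × 2.55708 × 1.649 = 52.12 kN.

F ≈ 52.1 kN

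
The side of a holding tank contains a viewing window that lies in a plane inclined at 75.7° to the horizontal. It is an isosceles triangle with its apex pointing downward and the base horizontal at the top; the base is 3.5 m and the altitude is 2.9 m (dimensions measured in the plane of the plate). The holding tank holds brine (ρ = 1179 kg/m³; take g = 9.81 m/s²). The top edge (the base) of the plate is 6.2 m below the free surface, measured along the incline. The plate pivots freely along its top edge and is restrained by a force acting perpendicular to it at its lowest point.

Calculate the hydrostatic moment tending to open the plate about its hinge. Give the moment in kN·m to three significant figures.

γ = ρg = 1179 × 9.81 / 1000 = 11.56599 kN/m³.
Let θ = 75.7° be the plate's angle to the horizontal; measure y along the incline from where the plane meets the free surface. Vertical depth h = y·sinθ with sinθ = 0.969016.
With the apex down, the centroid sits h/3 = 2.9/3 = 0.966667 m below the base (the top edge), so y_c = 6.2 + 0.966667 = 7.16667 m and h_c = 7.16667 × 0.969016 = 6.94462 m.
A = ½ × 3.5 × 2.9 = 5.075 m².
Resultant F = γ·h_c·A = 11.56599 × 6.94462 × 5.075 = 407.631 kN.
I_c = b·h³/36 = 3.5 × 2.9³/36 = 2.37115 m⁴.
Centre of pressure: y_p = y_c + I_c/(y_c·A) = 7.16667 + 2.37115/(7.16667 × 5.075) = 7.16667 + 0.0651937 = 7.23186 m along the plane.
The resultant acts 0.966667 + 0.0651937 = 1.03186 m (along the plate) below the hinge at the top edge, so the moment about the hinge is M = F × 1.03186 = 407.631 × 1.03186 = 420.618 kN·m.

M ≈ 421 kN·m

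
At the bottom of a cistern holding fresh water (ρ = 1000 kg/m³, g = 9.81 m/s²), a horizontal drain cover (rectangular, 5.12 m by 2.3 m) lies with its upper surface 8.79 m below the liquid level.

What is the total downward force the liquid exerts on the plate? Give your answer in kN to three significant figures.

γ = ρg = 1000 × 9.81 = 9810 N/m³ = 9.81 kN/m³.
The plate is horizontal, so pressure is uniform at p = γ·h = 9.81 × 8.79 = 86.2299 kN/m².
A = 5.12 × 2.3 = 11.776 m².
F = p·A = 86.2299 × 11.776 = 1015.44 kN.

F ≈ 1020 kN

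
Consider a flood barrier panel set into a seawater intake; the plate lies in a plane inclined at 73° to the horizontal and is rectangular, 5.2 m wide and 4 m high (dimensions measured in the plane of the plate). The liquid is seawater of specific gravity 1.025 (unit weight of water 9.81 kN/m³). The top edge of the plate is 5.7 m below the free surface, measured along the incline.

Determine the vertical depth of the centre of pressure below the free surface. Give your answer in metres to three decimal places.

γ = 1.025 × 9.81 = 10.05525 kN/m³.
Let θ = 73° be the plate's angle to the horizontal; measure y along the incline from where the plane meets the free surface. Vertical depth h = y·sinθ with sinθ = 0.956305.
The centroid lies 4/2 = 2 m below the top edge, so y_c = 5.7 + 2 = 7.7 m and h_c = 7.7 × 0.956305 = 7.36355 m.
A = 5.2 × 4 = 20.8 m².
Resultant F = γ·h_c·A = 10.05525 × 7.36355 × 20.8 = 1540.08 kN.
I_c = b·h³/12 = 5.2 × 4³/12 = 27.7333 m⁴.
Centre of pressure: y_p = y_c + I_c/(y_c·A) = 7.7 + 27.7333/(7.7 × 20.8) = 7.7 + 0.17316 = 7.87316 m along the plane.
Vertically, h_p = y_p·sinθ = 7.87316 × 0.956305 = 7.52914 m.

h_p = 7.529 m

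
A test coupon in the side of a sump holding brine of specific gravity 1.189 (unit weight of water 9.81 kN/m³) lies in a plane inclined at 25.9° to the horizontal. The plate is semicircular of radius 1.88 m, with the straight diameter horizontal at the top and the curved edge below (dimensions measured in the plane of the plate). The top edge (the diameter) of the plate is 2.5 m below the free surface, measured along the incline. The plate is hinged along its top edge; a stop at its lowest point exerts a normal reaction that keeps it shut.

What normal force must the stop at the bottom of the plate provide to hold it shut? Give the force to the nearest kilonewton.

γ = 1.189 × 9.81 = 11.66409 kN/m³.
Let θ = 25.9° be the plate's angle to the horizontal; measure y along the incline from where the plane meets the free surface. Vertical depth h = y·sinθ with sinθ = 0.436802.
The centroid of a semicircle lies 4r/(3π) = 0.797897 m from the diameter, here below the top edge, so y_c = 2.5 + 0.797897 = 3.2979 m and h_c = 3.2979 × 0.436802 = 1.44053 m.
A = πr²/2 = π × 1.88²/2 = 5.55182 m².
Resultant F = γ·h_c·A = 11.66409 × 1.44053 × 5.55182 = 93.2843 kN.
I_c = (π/8 − 8/(9π))·r⁴ = 0.109757 × 1.88⁴ = 1.37108 m⁴.
Centre of pressure: y_p = y_c + I_c/(y_c·A) = 3.2979 + 1.37108/(3.2979 × 5.55182) = 3.2979 + 0.0748842 = 3.37278 m along the plane.
The resultant acts 0.797897 + 0.0748842 = 0.872781 m (along the plate) below the hinge at the top edge, so the moment about the hinge is M = F × 0.872781 = 93.2843 × 0.872781 = 81.4168 kN·m.
A normal force at the bottom, 1.88 m from the hinge, must supply this moment: P = 81.4168/1.88 = 43.3068 kN.

P ≈ 43 kN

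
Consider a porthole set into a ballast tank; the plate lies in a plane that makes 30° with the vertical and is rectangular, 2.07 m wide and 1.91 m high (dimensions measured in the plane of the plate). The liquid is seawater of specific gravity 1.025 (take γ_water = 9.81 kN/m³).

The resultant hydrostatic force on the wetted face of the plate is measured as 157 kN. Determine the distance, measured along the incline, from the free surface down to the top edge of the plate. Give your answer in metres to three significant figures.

y_top ≈ 3.61 m

γ = 1.025 × 9.81 = 10.05525 kN/m³.
A = 2.07 × 1.91 = 3.9537 m².
From F = γ·h_c·A, the centroid depth is h_c = 157/(10.05525 × 3.9537) = 3.94914 m.
The plate makes 30° with the vertical, i.e. θ = 90° − 30° = 60° to the horizontal. Measuring y along the incline from the free-surface line, vertical depth h = y·sinθ with sinθ = 0.866025.
Along the incline, y_c = h_c/sinθ = 3.94914/0.866025 = 4.56008 m.
The centroid lies 1.91/2 = 0.955 m below the top edge, so the top edge sits at y_top = 4.56008 − 0.955 = 3.60508 m along the incline.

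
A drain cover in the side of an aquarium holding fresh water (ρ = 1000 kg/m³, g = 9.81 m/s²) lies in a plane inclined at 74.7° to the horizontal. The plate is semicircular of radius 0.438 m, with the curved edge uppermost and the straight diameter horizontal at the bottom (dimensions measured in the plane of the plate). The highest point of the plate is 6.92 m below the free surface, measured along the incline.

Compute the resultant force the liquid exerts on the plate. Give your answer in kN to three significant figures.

F ≈ 20.5 kN

γ = ρg = 1000 × 9.81 = 9810 N/m³ = 9.81 kN/m³.
Let θ = 74.7° be the plate's angle to the horizontal; measure y along the incline from where the plane meets the free surface. Vertical depth h = y·sinθ with sinθ = 0.964557.
The centroid lies 4r/(3π) = 0.185893 m above the diameter, so r − 4r/(3π) = 0.438 − 0.185893 = 0.252107 m below the topmost point, so y_c = 6.92 + 0.252107 = 7.17211 m and h_c = 7.17211 × 0.964557 = 6.91791 m.
A = πr²/2 = π × 0.438²/2 = 0.301348 m².
Resultant F = γ·h_c·A = 9.81 × 6.91791 × 0.301348 = 20.4509 kN.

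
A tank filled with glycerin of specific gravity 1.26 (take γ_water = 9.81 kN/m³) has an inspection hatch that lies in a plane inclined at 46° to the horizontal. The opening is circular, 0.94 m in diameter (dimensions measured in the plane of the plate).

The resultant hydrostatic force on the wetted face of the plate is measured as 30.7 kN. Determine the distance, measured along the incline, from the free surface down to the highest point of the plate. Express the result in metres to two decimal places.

γ = 1.26 × 9.81 = 12.3606 kN/m³.
A = π(0.47)² = 0.693978 m².
From F = γ·h_c·A, the centroid depth is h_c = 30.7/(12.3606 × 0.693978) = 3.57893 m.
Let θ = 46° be the plate's angle to the horizontal; measure y along the incline from where the plane meets the free surface. Vertical depth h = y·sinθ with sinθ = 0.719340.
Along the incline, y_c = h_c/sinθ = 3.57893/0.719340 = 4.9753 m.
The centroid is at the centre, 0.47 m below the top of the plate, so the highest point sits at y_top = 4.9753 − 0.47 = 4.5053 m along the incline.

y_top ≈ 4.51 m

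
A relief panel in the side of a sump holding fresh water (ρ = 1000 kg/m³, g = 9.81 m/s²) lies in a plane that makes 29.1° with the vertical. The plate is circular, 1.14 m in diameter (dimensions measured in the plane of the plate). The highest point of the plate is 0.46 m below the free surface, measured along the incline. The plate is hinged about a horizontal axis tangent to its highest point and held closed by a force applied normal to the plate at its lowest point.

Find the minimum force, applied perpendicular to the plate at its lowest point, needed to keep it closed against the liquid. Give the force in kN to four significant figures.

P ≈ 5.129 kN

γ = ρg = 1000 × 9.81 = 9810 N/m³ = 9.81 kN/m³.
The plate makes 29.1° with the vertical, i.e. θ = 90° − 29.1° = 60.9° to the horizontal. Measuring y along the incline from the free-surface line, vertical depth h = y·sinθ with sinθ = 0.873772.
The centroid is at the centre, 0.57 m below the top of the plate, so y_c = 0.46 + 0.57 = 1.03 m and h_c = 1.03 × 0.873772 = 0.899985 m.
A = π(0.57)² = 1.0207 m².
Resultant F = γ·h_c·A = 9.81 × 0.899985 × 1.0207 = 9.01161 kN.
I_c = πr⁴/4 = π × 0.57⁴/4 = 0.0829066 m⁴.
Centre of pressure: y_p = y_c + I_c/(y_c·A) = 1.03 + 0.0829066/(1.03 × 1.0207) = 1.03 + 0.0788595 = 1.10886 m along the plane.
The resultant acts 0.57 + 0.0788595 = 0.648859 m (along the plate) below the hinge at the top edge, so the moment about the hinge is M = F × 0.648859 = 9.01161 × 0.648859 = 5.84726 kN·m.
A normal force at the bottom, 1.14 m from the hinge, must supply this moment: P = 5.84726/1.14 = 5.12918 kN.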